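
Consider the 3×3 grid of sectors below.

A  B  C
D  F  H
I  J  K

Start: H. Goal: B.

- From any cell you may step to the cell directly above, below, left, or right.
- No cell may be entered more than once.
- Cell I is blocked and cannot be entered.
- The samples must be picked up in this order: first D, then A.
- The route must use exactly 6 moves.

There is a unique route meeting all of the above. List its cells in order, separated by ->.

H -> K -> J -> F -> D -> A -> B

The waypoints must appear in the order D, A, with no cell reused.
Route from H: down to K, left to J, up to F, left to D, up to A, right to B — 6 moves in all.
Check: order respected (D at step 4, A at step 5); 6 moves as required.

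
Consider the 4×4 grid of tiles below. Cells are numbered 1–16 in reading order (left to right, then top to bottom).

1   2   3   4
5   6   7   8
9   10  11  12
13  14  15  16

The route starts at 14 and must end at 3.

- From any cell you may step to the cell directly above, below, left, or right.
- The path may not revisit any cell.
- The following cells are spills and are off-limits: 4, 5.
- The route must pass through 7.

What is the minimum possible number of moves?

Any route passes through 7 somewhere between 14 and 3. Summing Manhattan distances along the two legs (14 → 7 → 3) gives a lower bound of 3 + 1 = 4 moves.
A route of 4 moves achieves this: 14 → 10 → 6 → 7 → 3.
Since 4 matches the lower bound, it is optimal.

4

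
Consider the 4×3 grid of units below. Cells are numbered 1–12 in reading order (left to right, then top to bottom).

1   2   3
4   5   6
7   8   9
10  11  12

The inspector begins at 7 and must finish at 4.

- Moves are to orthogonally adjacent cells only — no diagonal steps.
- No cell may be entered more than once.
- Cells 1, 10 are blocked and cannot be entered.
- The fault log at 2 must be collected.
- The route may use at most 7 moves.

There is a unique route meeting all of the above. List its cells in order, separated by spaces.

Any route must reach 2 and still end at 4 within 7 moves, so the order of the required stops is forced.
Route from 7: 2× right (reaching 9), 2× up (reaching 3), left to 2, down to 5, left to 4 — 7 moves in all.
Check: all required cells visited; 7 ≤ 7 moves.

7 8 9 6 3 2 5 4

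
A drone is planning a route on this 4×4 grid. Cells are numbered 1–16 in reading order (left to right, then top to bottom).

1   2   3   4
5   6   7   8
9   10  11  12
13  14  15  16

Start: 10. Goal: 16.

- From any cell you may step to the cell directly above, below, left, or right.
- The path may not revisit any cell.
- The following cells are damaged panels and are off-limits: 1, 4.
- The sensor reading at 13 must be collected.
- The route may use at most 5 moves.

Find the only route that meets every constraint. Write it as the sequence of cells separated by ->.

The 5-move cap with required stops at 13 leaves no slack for detours.
Route from 10: left 1 to 9, down 1 to 13, right 3 to 16 — 5 moves in all.
Check: all required cells visited; 5 ≤ 5 moves.

10 -> 9 -> 13 -> 14 -> 15 -> 16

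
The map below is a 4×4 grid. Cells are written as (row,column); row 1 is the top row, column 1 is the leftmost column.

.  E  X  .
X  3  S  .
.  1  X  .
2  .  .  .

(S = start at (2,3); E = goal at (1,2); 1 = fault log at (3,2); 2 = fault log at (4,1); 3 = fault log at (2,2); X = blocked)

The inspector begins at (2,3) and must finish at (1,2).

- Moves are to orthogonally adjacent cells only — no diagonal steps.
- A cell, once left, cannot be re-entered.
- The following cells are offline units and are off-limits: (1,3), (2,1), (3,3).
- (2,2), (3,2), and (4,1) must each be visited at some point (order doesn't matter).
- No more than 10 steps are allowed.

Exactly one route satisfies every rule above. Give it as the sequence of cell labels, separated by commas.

Any route must reach (2,2), (3,2), and (4,1) and still end at (1,2) within 10 moves, so the order of the required stops is forced.
Route from (2,3): right 1 to (2,4), down 2 to (4,4), left 3 to (4,1), up 1 to (3,1), right 1 to (3,2), up 2 to (1,2) — 10 moves in all.
Check: all required cells visited; 10 ≤ 10 moves.

(2,3), (2,4), (3,4), (4,4), (4,3), (4,2), (4,1), (3,1), (3,2), (2,2), (1,2)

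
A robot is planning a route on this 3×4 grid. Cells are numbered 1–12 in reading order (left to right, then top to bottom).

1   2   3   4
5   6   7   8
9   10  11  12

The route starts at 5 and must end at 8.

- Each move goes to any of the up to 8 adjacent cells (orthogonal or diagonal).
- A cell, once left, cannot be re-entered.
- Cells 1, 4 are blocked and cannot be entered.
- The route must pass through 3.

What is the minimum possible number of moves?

Any route passes through 3 somewhere between 5 and 8. Summing Chebyshev distances along the two legs (5 → 3 → 8) gives a lower bound of 2 + 1 = 3 moves.
A route of 3 moves achieves this: 5 → 2 → 3 → 8.
Since 3 matches the lower bound, it is optimal.

3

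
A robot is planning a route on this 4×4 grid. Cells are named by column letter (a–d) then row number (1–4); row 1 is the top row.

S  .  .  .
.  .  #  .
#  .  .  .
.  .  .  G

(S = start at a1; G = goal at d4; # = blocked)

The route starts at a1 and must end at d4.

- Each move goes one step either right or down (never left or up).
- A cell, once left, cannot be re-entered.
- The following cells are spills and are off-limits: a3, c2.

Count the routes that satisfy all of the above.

7

A right/down-only route from a1 to d4 makes exactly 3 down-moves and 3 right-moves in some order.
With no other constraints that would be C(6,3) = 20 routes.
Subtract routes through each blocked cell (inclusion–exclusion for overlaps): − through c2: 9 − through a3: 4 → 7.
That gives 7 routes.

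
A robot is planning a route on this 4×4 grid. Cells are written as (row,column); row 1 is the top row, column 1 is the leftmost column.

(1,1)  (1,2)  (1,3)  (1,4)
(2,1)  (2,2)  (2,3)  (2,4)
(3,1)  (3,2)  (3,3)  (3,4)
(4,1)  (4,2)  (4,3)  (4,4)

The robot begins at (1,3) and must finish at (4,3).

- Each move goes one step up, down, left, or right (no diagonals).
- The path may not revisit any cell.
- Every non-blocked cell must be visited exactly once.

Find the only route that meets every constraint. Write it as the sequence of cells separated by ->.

(1,3) -> (1,4) -> (2,4) -> (2,3) -> (2,2) -> (1,2) -> (1,1) -> (2,1) -> (3,1) -> (4,1) -> (4,2) -> (3,2) -> (3,3) -> (3,4) -> (4,4) -> (4,3)

Need to visit all 16 open cells exactly once, starting at (1,3) and ending at (4,3).
Route from (1,3): right 1 to (1,4), down 1 to (2,4), left 2 to (2,2), up 1 to (1,2), left 1 to (1,1), down 3 to (4,1), right 1 to (4,2), up 1 to (3,2), right 2 to (3,4), down 1 to (4,4), left 1 to (4,3) — 15 moves in all.
Check: all 16 open cells covered.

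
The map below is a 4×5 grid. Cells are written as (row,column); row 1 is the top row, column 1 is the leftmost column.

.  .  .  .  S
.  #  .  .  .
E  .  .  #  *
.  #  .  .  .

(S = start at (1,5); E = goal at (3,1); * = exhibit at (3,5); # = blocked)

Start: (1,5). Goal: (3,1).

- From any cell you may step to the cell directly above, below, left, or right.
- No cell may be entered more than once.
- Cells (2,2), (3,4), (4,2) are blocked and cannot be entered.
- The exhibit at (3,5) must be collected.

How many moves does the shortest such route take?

8

Any route passes through (3,5) somewhere between (1,5) and (3,1). Summing Manhattan distances along the two legs ((1,5) → (3,5) → (3,1)) gives a lower bound of 2 + 4 = 6 moves.
That bound ignores the blocked cells. Measuring each leg by the fewest moves that actually steer around them ((1,5)→(3,5): 2; (3,5)→(3,1): 6) raises the lower bound to 8.
A route of 8 moves exists: (1,5) → (2,5) → (3,5) → (4,5) → (4,4) → (4,3) → (3,3) → (3,2) → (3,1).
Since 8 matches that lower bound, it is optimal.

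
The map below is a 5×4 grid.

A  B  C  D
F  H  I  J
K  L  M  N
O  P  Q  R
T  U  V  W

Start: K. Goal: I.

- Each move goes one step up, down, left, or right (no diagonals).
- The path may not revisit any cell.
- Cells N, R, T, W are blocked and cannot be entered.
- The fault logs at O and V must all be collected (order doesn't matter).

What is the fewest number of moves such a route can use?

7

Any route passes through O and V in some order between K and I. Summing Manhattan distances along each leg and taking the cheapest ordering (K → O → V → I) gives a lower bound of 1 + 3 + 3 = 7 moves.
A route of 7 moves achieves this: K → O → P → U → V → Q → M → I.
Since 7 matches the lower bound, it is optimal.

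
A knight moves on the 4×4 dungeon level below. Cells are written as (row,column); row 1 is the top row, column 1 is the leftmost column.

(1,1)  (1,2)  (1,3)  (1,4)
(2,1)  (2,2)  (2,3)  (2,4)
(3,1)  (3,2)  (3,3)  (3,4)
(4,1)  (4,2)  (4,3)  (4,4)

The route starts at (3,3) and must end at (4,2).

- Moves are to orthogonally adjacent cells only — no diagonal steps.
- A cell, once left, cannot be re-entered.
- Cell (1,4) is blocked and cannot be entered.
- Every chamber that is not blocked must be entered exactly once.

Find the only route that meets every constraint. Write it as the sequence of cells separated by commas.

Need to visit all 15 open cells exactly once, starting at (3,3) and ending at (4,2).
Route from (3,3): down 1 to (4,3), right 1 to (4,4), up 2 to (2,4), left 1 to (2,3), up 1 to (1,3), left 2 to (1,1), down 1 to (2,1), right 1 to (2,2), down 1 to (3,2), left 1 to (3,1), down 1 to (4,1), right 1 to (4,2) — 14 moves in all.
Check: all 15 open cells covered.

(3,3), (4,3), (4,4), (3,4), (2,4), (2,3), (1,3), (1,2), (1,1), (2,1), (2,2), (3,2), (3,1), (4,1), (4,2)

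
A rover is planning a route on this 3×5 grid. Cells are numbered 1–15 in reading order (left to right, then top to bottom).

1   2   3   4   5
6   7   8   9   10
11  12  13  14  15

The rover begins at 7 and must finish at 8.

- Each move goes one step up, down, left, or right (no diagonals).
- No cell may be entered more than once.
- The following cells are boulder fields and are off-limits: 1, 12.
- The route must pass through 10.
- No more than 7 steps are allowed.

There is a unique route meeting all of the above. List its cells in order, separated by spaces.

The 7-move cap with required stops at 10 leaves no slack for detours.
Route from 7: up 1 to 2, right 3 to 5, down 1 to 10, left 2 to 8 — 7 moves in all.
Check: all required cells visited; 7 ≤ 7 moves.

7 2 3 4 5 10 9 8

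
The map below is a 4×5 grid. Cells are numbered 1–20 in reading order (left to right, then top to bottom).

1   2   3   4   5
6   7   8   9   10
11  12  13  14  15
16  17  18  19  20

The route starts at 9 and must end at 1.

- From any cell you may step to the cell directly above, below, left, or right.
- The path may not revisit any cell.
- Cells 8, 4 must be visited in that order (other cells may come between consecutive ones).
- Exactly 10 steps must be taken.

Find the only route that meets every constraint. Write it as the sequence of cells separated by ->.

The waypoints must appear in the order 8, 4, with no cell reused.
Route from 9: left to 8, down to 13, 2× right (reaching 15), 2× up (reaching 5), 4× left (reaching 1) — 10 moves in all.
Check: order respected (8 at step 1, 4 at step 7); 10 moves as required.

9 -> 8 -> 13 -> 14 -> 15 -> 10 -> 5 -> 4 -> 3 -> 2 -> 1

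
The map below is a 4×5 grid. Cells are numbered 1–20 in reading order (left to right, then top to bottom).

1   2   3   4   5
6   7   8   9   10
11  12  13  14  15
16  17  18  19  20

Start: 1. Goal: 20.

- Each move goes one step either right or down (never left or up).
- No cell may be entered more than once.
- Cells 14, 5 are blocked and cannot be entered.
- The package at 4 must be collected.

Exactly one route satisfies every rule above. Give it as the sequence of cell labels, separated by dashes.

1 - 2 - 3 - 4 - 9 - 10 - 15 - 20

Moves only go right or down, so the column and row indices never decrease.
Route from 1: right 3 to 4, down 1 to 9, right 1 to 10, down 2 to 20 — 7 moves in all.
Check: all required cells visited.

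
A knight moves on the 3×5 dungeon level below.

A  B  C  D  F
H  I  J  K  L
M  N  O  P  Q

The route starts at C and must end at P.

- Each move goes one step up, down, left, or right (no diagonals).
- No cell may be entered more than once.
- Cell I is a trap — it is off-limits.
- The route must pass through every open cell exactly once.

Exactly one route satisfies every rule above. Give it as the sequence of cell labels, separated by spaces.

Need to visit all 14 open cells exactly once, starting at C and ending at P.
Cell A has only two open neighbours (H and B), so the path must pass straight through it: one of those is the cell it's entered from and the other is where it exits.
Route from C: left 2 to A, down 2 to M, right 2 to O, up 1 to J, right 1 to K, up 1 to D, right 1 to F, down 2 to Q, left 1 to P — 13 moves in all.
Check: all 14 open cells covered.

C B A H M N O J K D F L Q P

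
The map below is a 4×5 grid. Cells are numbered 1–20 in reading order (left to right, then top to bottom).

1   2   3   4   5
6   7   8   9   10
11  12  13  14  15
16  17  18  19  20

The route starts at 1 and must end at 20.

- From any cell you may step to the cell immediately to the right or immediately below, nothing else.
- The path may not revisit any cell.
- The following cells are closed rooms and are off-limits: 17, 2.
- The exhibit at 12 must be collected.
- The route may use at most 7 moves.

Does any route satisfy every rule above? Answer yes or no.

yes

One route that works: 1 → 6 → 11 → 12 → 13 → 18 → 19 → 20.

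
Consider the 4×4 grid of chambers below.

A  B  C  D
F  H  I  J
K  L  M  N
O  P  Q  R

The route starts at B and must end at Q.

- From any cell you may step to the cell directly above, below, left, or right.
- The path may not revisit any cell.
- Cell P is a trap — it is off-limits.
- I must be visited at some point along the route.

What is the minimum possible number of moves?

Any route passes through I somewhere between B and Q. Summing Manhattan distances along the two legs (B → I → Q) gives a lower bound of 2 + 2 = 4 moves.
A route of 4 moves achieves this: B → H → I → M → Q.
Since 4 matches the lower bound, it is optimal.

4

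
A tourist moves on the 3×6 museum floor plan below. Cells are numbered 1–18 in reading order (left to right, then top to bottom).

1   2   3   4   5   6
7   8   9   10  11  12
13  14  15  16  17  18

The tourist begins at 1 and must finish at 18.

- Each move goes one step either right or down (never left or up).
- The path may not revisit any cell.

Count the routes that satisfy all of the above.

21

A right/down-only route from 1 to 18 makes exactly 2 down-moves and 5 right-moves in some order.
With no other constraints that would be C(7,2) = 21 routes.
That gives 21 routes.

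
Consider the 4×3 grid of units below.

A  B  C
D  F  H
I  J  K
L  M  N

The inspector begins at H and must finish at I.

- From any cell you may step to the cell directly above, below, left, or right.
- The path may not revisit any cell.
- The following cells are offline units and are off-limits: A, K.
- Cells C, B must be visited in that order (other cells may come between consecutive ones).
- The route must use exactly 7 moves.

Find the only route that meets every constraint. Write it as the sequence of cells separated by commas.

The waypoints must appear in the order C, B, with no cell reused.
Route from H: up 1 to C, left 1 to B, down 3 to M, left 1 to L, up 1 to I — 7 moves in all.
Check: order respected (C at step 1, B at step 2); 7 moves as required.

H, C, B, F, J, M, L, I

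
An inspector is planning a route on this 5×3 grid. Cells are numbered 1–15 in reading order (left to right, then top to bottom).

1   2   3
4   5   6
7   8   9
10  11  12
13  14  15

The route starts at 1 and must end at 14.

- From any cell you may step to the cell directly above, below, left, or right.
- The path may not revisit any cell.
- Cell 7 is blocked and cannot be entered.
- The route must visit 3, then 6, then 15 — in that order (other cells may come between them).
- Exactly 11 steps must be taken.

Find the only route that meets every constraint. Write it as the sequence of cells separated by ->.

1 -> 4 -> 5 -> 2 -> 3 -> 6 -> 9 -> 8 -> 11 -> 12 -> 15 -> 14

The waypoints must appear in the order 3, 6, 15, with no cell reused.
Route from 1: down 1 to 4, right 1 to 5, up 1 to 2, right 1 to 3, down 2 to 9, left 1 to 8, down 1 to 11, right 1 to 12, down 1 to 15, left 1 to 14 — 11 moves in all.
Check: order respected (3 at step 4, 6 at step 5, 15 at step 10); 11 moves as required.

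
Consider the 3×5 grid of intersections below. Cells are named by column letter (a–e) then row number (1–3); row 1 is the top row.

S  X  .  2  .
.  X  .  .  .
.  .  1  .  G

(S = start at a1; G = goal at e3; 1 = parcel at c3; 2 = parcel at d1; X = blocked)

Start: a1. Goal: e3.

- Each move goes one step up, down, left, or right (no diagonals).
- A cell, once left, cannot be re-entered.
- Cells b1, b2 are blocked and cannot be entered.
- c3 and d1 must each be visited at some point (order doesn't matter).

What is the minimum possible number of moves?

10

Any route passes through c3 and d1 in some order between a1 and e3. Summing Manhattan distances along each leg and taking the cheapest ordering (a1 → d1 → c3 → e3) gives a lower bound of 3 + 3 + 2 = 8 moves.
That bound ignores the blocked cells. Measuring each leg by the fewest moves that actually steer around them (a1→c3: 4; c3→d1: 3; d1→e3: 3) raises the lower bound to 10.
A route of 10 moves exists: a1 → a2 → a3 → b3 → c3 → c2 → c1 → d1 → d2 → d3 → e3.
Since 10 matches that lower bound, it is optimal.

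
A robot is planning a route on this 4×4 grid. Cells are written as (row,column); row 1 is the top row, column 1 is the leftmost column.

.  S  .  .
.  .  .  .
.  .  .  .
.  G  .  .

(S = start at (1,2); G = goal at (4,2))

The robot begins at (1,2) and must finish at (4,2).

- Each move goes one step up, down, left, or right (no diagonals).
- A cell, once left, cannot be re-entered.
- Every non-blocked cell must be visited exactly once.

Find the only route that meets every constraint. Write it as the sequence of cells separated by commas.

(1,2), (1,1), (2,1), (2,2), (2,3), (1,3), (1,4), (2,4), (3,4), (4,4), (4,3), (3,3), (3,2), (3,1), (4,1), (4,2)

Need to visit all 16 open cells exactly once, starting at (1,2) and ending at (4,2).
Route from (1,2): left 1 to (1,1), down 1 to (2,1), right 2 to (2,3), up 1 to (1,3), right 1 to (1,4), down 3 to (4,4), left 1 to (4,3), up 1 to (3,3), left 2 to (3,1), down 1 to (4,1), right 1 to (4,2) — 15 moves in all.
Check: all 16 open cells covered.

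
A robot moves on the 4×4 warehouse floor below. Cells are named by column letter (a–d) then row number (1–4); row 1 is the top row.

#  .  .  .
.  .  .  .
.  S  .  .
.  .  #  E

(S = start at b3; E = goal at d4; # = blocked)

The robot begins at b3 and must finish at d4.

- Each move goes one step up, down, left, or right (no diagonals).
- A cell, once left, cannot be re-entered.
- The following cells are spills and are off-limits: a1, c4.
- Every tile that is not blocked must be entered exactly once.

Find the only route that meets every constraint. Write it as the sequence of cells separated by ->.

b3 -> b4 -> a4 -> a3 -> a2 -> b2 -> b1 -> c1 -> d1 -> d2 -> c2 -> c3 -> d3 -> d4

Need to visit all 14 open cells exactly once, starting at b3 and ending at d4.
Cell b4 has only two open neighbours (b3 and a4), so the path must pass straight through it: one of those is the cell it's entered from and the other is where it exits.
Route from b3: down to b4, left to a4, 2× up (reaching a2), right to b2, up to b1, 2× right (reaching d1), down to d2, left to c2, down to c3, right to d3, down to d4 — 13 moves in all.
Check: all 14 open cells covered.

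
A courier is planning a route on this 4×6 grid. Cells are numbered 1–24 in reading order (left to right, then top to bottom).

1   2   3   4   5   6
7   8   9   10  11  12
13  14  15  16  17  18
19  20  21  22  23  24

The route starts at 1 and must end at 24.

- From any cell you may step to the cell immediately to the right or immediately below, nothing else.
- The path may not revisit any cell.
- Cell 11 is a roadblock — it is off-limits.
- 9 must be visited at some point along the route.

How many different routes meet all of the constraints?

A right/down-only route from 1 to 24 makes exactly 3 down-moves and 5 right-moves in some order.
With no other constraints that would be C(8,3) = 56 routes.
Split at 9 and multiply the segment counts (each segment already excludes blocked cells): 1→9: 3; 9→24: 7; product = 21.
That gives 21 routes.

21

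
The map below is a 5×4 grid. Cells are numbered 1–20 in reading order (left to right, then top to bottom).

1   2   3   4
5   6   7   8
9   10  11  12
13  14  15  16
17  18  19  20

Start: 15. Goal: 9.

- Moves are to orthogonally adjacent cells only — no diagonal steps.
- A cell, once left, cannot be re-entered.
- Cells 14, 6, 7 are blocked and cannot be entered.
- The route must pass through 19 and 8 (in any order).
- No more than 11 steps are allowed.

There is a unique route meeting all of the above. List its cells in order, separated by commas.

15, 19, 20, 16, 12, 8, 4, 3, 2, 1, 5, 9

The budget equals the shortest possible length, so every move has to be on a shortest route through the required cells.
Route from 15: down 1 to 19, right 1 to 20, up 4 to 4, left 3 to 1, down 2 to 9 — 11 moves in all.
Check: all required cells visited; 11 ≤ 11 moves.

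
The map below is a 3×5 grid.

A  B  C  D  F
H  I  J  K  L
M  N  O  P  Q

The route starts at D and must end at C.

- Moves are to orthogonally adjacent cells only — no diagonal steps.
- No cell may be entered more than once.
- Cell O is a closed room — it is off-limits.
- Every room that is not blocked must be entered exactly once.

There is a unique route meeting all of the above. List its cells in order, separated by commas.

D, F, L, Q, P, K, J, I, N, M, H, A, B, C

Need to visit all 14 open cells exactly once, starting at D and ending at C.
Cell N has only two open neighbours (I and M), so the path must pass straight through it: one of those is the cell it's entered from and the other is where it exits.
Route from D: right to F, 2× down (reaching Q), left to P, up to K, 2× left (reaching I), down to N, left to M, 2× up (reaching A), 2× right (reaching C) — 13 moves in all.
Check: all 14 open cells covered.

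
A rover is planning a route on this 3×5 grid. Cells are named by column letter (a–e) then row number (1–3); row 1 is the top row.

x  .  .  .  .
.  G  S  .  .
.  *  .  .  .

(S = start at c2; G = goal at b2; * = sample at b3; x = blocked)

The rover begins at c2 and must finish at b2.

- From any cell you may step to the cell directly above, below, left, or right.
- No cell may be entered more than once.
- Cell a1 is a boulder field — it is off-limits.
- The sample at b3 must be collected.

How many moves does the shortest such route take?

3

Any route passes through b3 somewhere between c2 and b2. Summing Manhattan distances along the two legs (c2 → b3 → b2) gives a lower bound of 2 + 1 = 3 moves.
A route of 3 moves achieves this: c2 → c3 → b3 → b2.
Since 3 matches the lower bound, it is optimal.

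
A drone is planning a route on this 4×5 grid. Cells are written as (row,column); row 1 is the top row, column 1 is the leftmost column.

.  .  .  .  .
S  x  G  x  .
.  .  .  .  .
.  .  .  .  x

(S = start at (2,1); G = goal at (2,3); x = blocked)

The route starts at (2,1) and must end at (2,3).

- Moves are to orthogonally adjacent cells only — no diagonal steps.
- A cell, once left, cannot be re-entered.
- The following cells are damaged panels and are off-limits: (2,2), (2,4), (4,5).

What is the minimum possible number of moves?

4

The Manhattan distance from (2,1) to (2,3) is |2−2| + |1−3| = 2, so at least 2 moves are needed.
That bound ignores the blocked cells. Measuring each leg by the fewest moves that actually steer around them ((2,1)→(2,3): 4) raises the lower bound to 4.
A route of 4 moves exists: (2,1) → (1,1) → (1,2) → (1,3) → (2,3).
Since 4 matches that lower bound, it is optimal.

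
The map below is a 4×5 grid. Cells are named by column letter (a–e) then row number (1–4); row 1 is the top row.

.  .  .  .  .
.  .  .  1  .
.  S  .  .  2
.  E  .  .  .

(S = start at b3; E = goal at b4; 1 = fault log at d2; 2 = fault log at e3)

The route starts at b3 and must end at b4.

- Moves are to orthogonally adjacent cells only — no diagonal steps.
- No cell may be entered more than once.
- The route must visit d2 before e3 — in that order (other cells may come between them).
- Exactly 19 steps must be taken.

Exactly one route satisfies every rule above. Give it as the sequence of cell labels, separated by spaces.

The waypoints must appear in the order d2, e3, with no cell reused.
Route from b3: up 1 to b2, right 2 to d2, down 1 to d3, left 1 to c3, down 1 to c4, right 2 to e4, up 3 to e1, left 4 to a1, down 3 to a4, right 1 to b4 — 19 moves in all.
Check: order respected (1 at step 3, 2 at step 9); 19 moves as required.

b3 b2 c2 d2 d3 c3 c4 d4 e4 e3 e2 e1 d1 c1 b1 a1 a2 a3 a4 b4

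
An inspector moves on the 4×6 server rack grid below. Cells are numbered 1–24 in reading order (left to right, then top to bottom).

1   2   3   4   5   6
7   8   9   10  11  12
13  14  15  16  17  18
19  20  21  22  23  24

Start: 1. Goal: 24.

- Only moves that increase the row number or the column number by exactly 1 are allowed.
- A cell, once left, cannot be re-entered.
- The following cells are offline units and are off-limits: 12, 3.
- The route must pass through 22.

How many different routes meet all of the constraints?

16

A right/down-only route from 1 to 24 makes exactly 3 down-moves and 5 right-moves in some order.
With no other constraints that would be C(8,3) = 56 routes.
Split at 22 and multiply the segment counts (each segment already excludes blocked cells): 1→22: 16; 22→24: 1; product = 16.
That gives 16 routes.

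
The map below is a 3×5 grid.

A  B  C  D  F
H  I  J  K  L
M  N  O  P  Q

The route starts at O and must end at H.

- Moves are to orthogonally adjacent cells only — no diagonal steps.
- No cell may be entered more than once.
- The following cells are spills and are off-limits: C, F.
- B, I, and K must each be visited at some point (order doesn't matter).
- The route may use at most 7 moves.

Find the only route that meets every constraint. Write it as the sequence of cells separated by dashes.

The budget equals the shortest possible length, so every move has to be on a shortest route through the required cells.
Route from O: right to P, up to K, 2× left (reaching I), up to B, left to A, down to H — 7 moves in all.
Check: all required cells visited; 7 ≤ 7 moves.

O - P - K - J - I - B - A - H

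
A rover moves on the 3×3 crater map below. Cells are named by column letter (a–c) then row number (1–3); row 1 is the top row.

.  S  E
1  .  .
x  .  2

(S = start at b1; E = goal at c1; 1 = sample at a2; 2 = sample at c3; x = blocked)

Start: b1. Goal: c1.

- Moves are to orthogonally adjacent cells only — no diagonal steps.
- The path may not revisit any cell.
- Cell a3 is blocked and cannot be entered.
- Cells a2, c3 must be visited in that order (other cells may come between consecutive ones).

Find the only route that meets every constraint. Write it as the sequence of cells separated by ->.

b1 -> a1 -> a2 -> b2 -> b3 -> c3 -> c2 -> c1

The waypoints must appear in the order a2, c3, with no cell reused.
Route from b1: left 1 to a1, down 1 to a2, right 1 to b2, down 1 to b3, right 1 to c3, up 2 to c1 — 7 moves in all.
Check: order respected (1 at step 2, 2 at step 5).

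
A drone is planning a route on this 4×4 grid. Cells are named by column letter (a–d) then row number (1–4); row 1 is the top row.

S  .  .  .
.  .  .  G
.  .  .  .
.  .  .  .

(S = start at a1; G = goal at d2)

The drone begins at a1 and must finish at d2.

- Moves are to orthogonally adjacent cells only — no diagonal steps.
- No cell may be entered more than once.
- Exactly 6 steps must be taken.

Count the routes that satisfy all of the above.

14

Need simple routes of exactly 6 moves from a1 to d2 (Manhattan distance 4, so 1 moves are spent on a detour and 1 undoing it).
Branch systematically from the start, pruning whenever the remaining move budget drops below the Manhattan distance to d2 or differs from it in parity. Grouping the completions by first move — via a2: 9; via b1: 5 — and summing: 9 + 5 = 14.
That gives 14 routes.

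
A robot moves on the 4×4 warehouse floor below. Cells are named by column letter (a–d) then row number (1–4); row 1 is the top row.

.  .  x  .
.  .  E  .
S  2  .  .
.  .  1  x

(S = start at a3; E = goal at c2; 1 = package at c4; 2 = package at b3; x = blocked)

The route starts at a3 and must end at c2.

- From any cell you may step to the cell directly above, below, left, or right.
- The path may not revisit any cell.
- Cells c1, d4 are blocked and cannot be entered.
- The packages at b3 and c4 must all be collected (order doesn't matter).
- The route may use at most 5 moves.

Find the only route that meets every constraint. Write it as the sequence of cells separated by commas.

a3, b3, b4, c4, c3, c2

The budget equals the shortest possible length, so every move has to be on a shortest route through the required cells.
Route from a3: right 1 to b3, down 1 to b4, right 1 to c4, up 2 to c2 — 5 moves in all.
Check: all required cells visited; 5 ≤ 5 moves.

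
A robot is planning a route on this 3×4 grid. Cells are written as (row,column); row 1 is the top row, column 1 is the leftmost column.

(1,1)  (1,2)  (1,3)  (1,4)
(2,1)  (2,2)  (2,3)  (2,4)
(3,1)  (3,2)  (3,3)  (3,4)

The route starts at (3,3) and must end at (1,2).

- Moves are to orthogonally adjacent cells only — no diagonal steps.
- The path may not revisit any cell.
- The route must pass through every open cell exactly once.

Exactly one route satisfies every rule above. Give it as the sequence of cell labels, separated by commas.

Need to visit all 12 open cells exactly once, starting at (3,3) and ending at (1,2).
Cell (3,4) has only two open neighbours ((2,4) and (3,3)), so the path must pass straight through it: one of those is the cell it's entered from and the other is where it exits.
Route from (3,3): right to (3,4), 2× up (reaching (1,4)), left to (1,3), down to (2,3), left to (2,2), down to (3,2), left to (3,1), 2× up (reaching (1,1)), right to (1,2) — 11 moves in all.
Check: all 12 open cells covered.

(3,3), (3,4), (2,4), (1,4), (1,3), (2,3), (2,2), (3,2), (3,1), (2,1), (1,1), (1,2)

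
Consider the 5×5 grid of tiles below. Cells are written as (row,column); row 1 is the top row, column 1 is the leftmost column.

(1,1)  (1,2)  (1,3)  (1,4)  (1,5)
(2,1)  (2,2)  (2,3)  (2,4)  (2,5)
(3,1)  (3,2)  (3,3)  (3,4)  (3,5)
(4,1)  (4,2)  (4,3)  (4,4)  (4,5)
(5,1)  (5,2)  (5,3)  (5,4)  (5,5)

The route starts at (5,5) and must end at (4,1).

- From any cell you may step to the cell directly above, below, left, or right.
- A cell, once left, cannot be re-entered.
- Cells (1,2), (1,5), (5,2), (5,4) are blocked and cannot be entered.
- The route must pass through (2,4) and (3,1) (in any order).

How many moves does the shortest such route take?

Any route passes through (2,4) and (3,1) in some order between (5,5) and (4,1). Summing Manhattan distances along each leg and taking the cheapest ordering ((5,5) → (2,4) → (3,1) → (4,1)) gives a lower bound of 4 + 4 + 1 = 9 moves.
A route of 9 moves achieves this: (5,5) → (4,5) → (3,5) → (2,5) → (2,4) → (3,4) → (3,3) → (3,2) → (3,1) → (4,1).
Since 9 matches the lower bound, it is optimal.

9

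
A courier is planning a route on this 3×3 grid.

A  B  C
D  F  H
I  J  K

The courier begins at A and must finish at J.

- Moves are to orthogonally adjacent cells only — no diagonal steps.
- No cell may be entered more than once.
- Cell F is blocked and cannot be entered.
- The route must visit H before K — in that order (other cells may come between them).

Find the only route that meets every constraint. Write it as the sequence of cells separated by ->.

A -> B -> C -> H -> K -> J

The waypoints must appear in the order H, K, with no cell reused.
Route from A: 2× right (reaching C), 2× down (reaching K), left to J — 5 moves in all.
Check: order respected (H at step 3, K at step 4).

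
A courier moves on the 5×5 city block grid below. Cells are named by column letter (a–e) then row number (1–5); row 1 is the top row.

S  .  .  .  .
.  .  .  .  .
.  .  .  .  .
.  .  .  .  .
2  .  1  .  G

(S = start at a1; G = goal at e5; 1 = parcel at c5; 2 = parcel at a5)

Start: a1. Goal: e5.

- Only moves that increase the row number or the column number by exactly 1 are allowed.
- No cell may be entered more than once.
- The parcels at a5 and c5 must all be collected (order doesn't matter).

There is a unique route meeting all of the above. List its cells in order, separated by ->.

a1 -> a2 -> a3 -> a4 -> a5 -> b5 -> c5 -> d5 -> e5

Moves only go right or down, so the column and row indices never decrease.
Route from a1: 4× down (reaching a5), 4× right (reaching e5) — 8 moves in all.
Check: all required cells visited.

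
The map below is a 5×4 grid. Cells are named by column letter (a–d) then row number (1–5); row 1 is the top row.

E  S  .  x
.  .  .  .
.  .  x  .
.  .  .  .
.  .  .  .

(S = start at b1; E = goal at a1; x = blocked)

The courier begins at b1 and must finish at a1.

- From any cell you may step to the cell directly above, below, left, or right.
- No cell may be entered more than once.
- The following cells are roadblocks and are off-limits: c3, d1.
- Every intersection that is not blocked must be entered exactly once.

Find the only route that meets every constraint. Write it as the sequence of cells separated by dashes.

Need to visit all 18 open cells exactly once, starting at b1 and ending at a1.
Cell d2 has only two open neighbours (d3 and c2), so the path must pass straight through it: one of those is the cell it's entered from and the other is where it exits.
Route from b1: right 1 to c1, down 1 to c2, right 1 to d2, down 3 to d5, left 1 to c5, up 1 to c4, left 1 to b4, down 1 to b5, left 1 to a5, up 2 to a3, right 1 to b3, up 1 to b2, left 1 to a2, up 1 to a1 — 17 moves in all.
Check: all 18 open cells covered.

b1 - c1 - c2 - d2 - d3 - d4 - d5 - c5 - c4 - b4 - b5 - a5 - a4 - a3 - b3 - b2 - a2 - a1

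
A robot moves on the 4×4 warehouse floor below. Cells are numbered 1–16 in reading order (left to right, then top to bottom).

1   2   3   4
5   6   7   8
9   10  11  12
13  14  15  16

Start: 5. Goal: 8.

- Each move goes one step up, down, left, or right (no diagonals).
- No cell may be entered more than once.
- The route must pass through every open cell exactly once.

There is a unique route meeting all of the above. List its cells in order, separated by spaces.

Need to visit all 16 open cells exactly once, starting at 5 and ending at 8.
Cell 13 has only two open neighbours (9 and 14), so the path must pass straight through it: one of those is the cell it's entered from and the other is where it exits.
Route from 5: up 1 to 1, right 1 to 2, down 2 to 10, left 1 to 9, down 1 to 13, right 3 to 16, up 1 to 12, left 1 to 11, up 2 to 3, right 1 to 4, down 1 to 8 — 15 moves in all.
Check: all 16 open cells covered.

5 1 2 6 10 9 13 14 15 16 12 11 7 3 4 8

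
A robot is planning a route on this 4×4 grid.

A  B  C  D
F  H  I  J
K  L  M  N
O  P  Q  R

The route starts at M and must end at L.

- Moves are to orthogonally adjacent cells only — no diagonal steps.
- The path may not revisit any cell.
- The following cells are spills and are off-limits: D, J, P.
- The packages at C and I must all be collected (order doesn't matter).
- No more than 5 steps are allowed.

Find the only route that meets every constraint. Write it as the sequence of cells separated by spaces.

Any route must reach C and I and still end at L within 5 moves, so the order of the required stops is forced.
Route from M: up 2 to C, left 1 to B, down 2 to L — 5 moves in all.
Check: all required cells visited; 5 ≤ 5 moves.

M I C B H L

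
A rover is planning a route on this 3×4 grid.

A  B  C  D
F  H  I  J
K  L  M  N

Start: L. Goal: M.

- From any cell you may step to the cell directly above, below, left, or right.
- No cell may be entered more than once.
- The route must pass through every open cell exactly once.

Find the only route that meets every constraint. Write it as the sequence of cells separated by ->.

Need to visit all 12 open cells exactly once, starting at L and ending at M.
Cell D has only two open neighbours (J and C), so the path must pass straight through it: one of those is the cell it's entered from and the other is where it exits.
Route from L: left to K, 2× up (reaching A), right to B, down to H, right to I, up to C, right to D, 2× down (reaching N), left to M — 11 moves in all.
Check: all 12 open cells covered.

L -> K -> F -> A -> B -> H -> I -> C -> D -> J -> N -> M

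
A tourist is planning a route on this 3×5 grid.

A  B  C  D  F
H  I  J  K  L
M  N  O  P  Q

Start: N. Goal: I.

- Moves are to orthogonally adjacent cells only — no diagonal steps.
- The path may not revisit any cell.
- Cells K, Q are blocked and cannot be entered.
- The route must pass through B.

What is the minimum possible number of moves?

5

Any route passes through B somewhere between N and I. Summing Manhattan distances along the two legs (N → B → I) gives a lower bound of 2 + 1 = 3 moves.
The shortest route satisfying every rule uses 5 moves: N → M → H → A → B → I.
The no-revisit rule (legs can't share cells) pushes the minimum above the 3-move bound; an exhaustive check rules out every length from 3 to 4, leaving 5 as the minimum.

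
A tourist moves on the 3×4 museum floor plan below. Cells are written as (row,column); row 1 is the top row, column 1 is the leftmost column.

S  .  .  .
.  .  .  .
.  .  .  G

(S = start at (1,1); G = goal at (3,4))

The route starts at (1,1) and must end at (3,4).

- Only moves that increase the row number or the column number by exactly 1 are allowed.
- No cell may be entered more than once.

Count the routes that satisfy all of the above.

10

A right/down-only route from (1,1) to (3,4) makes exactly 2 down-moves and 3 right-moves in some order.
With no other constraints that would be C(5,2) = 10 routes.
That gives 10 routes.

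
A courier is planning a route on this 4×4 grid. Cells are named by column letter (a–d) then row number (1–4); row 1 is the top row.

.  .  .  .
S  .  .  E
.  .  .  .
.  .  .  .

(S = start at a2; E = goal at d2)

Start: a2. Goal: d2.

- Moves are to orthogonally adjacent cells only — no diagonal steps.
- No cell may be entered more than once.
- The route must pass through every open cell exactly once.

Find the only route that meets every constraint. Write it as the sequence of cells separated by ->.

Need to visit all 16 open cells exactly once, starting at a2 and ending at d2.
Cell a1 has only two open neighbours (a2 and b1), so the path must pass straight through it: one of those is the cell it's entered from and the other is where it exits.
Route from a2: up 1 to a1, right 1 to b1, down 2 to b3, left 1 to a3, down 1 to a4, right 3 to d4, up 1 to d3, left 1 to c3, up 2 to c1, right 1 to d1, down 1 to d2 — 15 moves in all.
Check: all 16 open cells covered.

a2 -> a1 -> b1 -> b2 -> b3 -> a3 -> a4 -> b4 -> c4 -> d4 -> d3 -> c3 -> c2 -> c1 -> d1 -> d2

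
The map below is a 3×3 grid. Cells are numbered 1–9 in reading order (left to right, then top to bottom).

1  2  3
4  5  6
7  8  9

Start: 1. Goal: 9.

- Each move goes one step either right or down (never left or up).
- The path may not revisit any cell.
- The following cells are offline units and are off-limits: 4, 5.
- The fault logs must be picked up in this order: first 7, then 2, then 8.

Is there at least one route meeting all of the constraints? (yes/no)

2 lies above 7, so going from 7 to 2 would need an upward move — but moves only go right/down, so 7 cannot be visited before 2.

no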